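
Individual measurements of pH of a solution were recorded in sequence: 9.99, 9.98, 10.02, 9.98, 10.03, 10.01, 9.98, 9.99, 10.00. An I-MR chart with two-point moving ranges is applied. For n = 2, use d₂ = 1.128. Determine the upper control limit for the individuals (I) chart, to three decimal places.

X̄ = (9.99 + 9.98 + 10.02 + 9.98 + 10.03 + 10.01 + 9.98 + 9.99 + 10.00) / 9 = 9.9978
Moving ranges: 0.01, 0.04, 0.04, 0.05, 0.02, 0.03, 0.01, 0.01; M̄R̄ = 0.2100 / 8 = 0.0262
UCL = X̄ + 3·M̄R̄/d₂ = 9.9978 + 3 × 0.0262 / 1.128 = 10.0676

10.068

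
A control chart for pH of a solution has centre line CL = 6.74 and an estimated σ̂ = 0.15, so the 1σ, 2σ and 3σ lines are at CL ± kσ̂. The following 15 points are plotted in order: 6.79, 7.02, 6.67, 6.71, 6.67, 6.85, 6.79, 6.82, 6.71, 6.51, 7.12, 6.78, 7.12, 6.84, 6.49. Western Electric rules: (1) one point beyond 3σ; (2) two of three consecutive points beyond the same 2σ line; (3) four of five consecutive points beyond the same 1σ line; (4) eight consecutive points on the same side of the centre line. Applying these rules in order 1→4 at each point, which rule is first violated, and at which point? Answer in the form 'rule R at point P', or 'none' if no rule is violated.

rule 2 at point 13

Zone of each point (C = within 1σ̂, B = 1σ̂–2σ̂, A = 2σ̂–3σ̂, * = beyond 3σ̂; sign = side of CL): 1:+C, 2:+B, 3:-C, 4:-C, 5:-C, 6:+C, 7:+C, 8:+C, 9:-C, 10:-B, 11:+A, 12:+C, 13:+A, 14:+C, 15:-B
Rule 2 (two of three consecutive points beyond the same 2σ limit) is satisfied at point 13.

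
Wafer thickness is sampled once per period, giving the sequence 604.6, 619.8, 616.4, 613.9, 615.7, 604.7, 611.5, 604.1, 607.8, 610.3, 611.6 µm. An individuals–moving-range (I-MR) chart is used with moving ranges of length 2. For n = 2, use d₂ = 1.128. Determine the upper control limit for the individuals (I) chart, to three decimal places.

X̄ = (604.6 + 619.8 + 616.4 + 613.9 + 615.7 + 604.7 + 611.5 + 604.1 + 607.8 + 610.3 + 611.6) / 11 = 610.9455
Moving ranges: 15.2, 3.4, 2.5, 1.8, 11.0, 6.8, 7.4, 3.7, 2.5, 1.3; M̄R̄ = 55.6000 / 10 = 5.5600
UCL = X̄ + 3·M̄R̄/d₂ = 610.9455 + 3 × 5.5600 / 1.128 = 625.7327

625.733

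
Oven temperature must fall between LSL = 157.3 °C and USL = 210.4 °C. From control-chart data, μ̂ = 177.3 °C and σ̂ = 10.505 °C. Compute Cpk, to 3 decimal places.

Cpu = (USL − μ̂) / (3σ̂) = (210.4 − 177.3) / (3 × 10.505) = 1.0503; Cpl = (μ̂ − LSL) / (3σ̂) = (177.3 − 157.3) / (3 × 10.505) = 0.6346; Cpk = min(Cpu, Cpl) = 0.6346

0.635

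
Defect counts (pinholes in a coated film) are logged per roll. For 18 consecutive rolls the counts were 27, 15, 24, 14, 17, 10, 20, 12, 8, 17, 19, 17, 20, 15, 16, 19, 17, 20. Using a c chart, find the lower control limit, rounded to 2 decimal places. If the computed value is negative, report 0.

c̄ = (27 + 15 + 24 + 14 + 17 + 10 + 20 + 12 + 8 + 17 + 19 + 17 + 20 + 15 + 16 + 19 + 17 + 20) / 18 = 307 / 18 = 17.0556
LCL = c̄ − 3√c̄ = 17.0556 − 3 × 4.1298 = 4.6660

4.67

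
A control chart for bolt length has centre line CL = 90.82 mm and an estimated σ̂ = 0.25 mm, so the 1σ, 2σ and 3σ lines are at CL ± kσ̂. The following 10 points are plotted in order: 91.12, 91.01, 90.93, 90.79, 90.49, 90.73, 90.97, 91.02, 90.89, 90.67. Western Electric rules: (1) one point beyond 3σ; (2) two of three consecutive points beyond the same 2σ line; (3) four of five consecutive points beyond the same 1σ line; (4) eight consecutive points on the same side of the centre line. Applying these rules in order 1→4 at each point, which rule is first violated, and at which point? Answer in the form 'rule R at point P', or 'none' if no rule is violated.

none

Zone of each point (C = within 1σ̂, B = 1σ̂–2σ̂, A = 2σ̂–3σ̂, * = beyond 3σ̂; sign = side of CL): 1:+B, 2:+C, 3:+C, 4:-C, 5:-B, 6:-C, 7:+C, 8:+C, 9:+C, 10:-C
No rule fires across all 10 points.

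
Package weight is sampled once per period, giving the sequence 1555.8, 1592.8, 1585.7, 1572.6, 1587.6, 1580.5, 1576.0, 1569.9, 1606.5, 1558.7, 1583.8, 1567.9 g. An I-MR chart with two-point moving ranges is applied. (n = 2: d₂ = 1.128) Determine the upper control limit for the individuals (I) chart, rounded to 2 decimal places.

X̄ = (1555.8 + 1592.8 + 1585.7 + 1572.6 + 1587.6 + 1580.5 + 1576.0 + 1569.9 + 1606.5 + 1558.7 + 1583.8 + 1567.9) / 12 = 1578.1500
Moving ranges: 37.0, 7.1, 13.1, 15.0, 7.1, 4.5, 6.1, 36.6, 47.8, 25.1, 15.9; M̄R̄ = 215.3000 / 11 = 19.5727
UCL = X̄ + 3·M̄R̄/d₂ = 1578.1500 + 3 × 19.5727 / 1.128 = 1630.2051

1630.21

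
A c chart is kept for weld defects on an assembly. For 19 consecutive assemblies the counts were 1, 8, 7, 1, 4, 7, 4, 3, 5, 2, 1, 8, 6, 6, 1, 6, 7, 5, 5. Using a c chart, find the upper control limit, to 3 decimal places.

c̄ = (1 + 8 + 7 + 1 + 4 + 7 + 4 + 3 + 5 + 2 + 1 + 8 + 6 + 6 + 1 + 6 + 7 + 5 + 5) / 19 = 87 / 19 = 4.5789
UCL = c̄ + 3√c̄ = 4.5789 + 3 × √4.5789 = 4.5789 + 3 × 2.1398 = 10.9985

10.998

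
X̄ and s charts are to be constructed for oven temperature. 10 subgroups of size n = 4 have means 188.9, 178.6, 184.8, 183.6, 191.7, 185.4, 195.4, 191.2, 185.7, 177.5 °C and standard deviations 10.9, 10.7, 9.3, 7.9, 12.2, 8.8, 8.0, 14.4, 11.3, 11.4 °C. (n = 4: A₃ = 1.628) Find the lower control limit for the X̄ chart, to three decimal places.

X̄̄ = (188.9 + 178.6 + 184.8 + 183.6 + 191.7 + 185.4 + 195.4 + 191.2 + 185.7 + 177.5) / 10 = 186.2800
s̄ = (10.9 + 10.7 + 9.3 + 7.9 + 12.2 + 8.8 + 8.0 + 14.4 + 11.3 + 11.4) / 10 = 10.4900
LCL = X̄̄ − A₃·s̄ = 186.2800 − 1.628 × 10.4900 = 169.2023

169.202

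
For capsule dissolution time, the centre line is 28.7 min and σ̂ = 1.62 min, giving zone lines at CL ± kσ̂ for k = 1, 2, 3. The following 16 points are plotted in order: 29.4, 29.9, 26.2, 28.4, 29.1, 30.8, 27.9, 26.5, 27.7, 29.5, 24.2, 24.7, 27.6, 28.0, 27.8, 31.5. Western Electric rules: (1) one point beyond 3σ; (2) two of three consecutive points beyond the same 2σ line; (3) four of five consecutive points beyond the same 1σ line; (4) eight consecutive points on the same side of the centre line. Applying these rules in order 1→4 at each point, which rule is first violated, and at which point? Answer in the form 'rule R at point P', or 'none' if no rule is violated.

Zone of each point (C = within 1σ̂, B = 1σ̂–2σ̂, A = 2σ̂–3σ̂, * = beyond 3σ̂; sign = side of CL): 1:+C, 2:+C, 3:-B, 4:-C, 5:+C, 6:+B, 7:-C, 8:-B, 9:-C, 10:+C, 11:-A, 12:-A, 13:-C, 14:-C, 15:-C, 16:+B
Rule 2 (two of three consecutive points beyond the same 2σ limit) is satisfied at point 12.

rule 2 at point 12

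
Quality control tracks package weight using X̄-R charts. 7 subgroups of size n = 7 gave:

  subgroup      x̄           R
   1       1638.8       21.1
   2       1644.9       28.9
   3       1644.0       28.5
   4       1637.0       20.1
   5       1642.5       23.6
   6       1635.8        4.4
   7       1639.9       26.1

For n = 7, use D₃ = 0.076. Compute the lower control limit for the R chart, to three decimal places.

R̄ = (21.1 + 28.9 + 28.5 + 20.1 + 23.6 + 4.4 + 26.1) / 7 = 152.7000 / 7 = 21.8143
LCL_R = D₃·R̄ = 0.076 × 21.8143 = 1.6579

1.658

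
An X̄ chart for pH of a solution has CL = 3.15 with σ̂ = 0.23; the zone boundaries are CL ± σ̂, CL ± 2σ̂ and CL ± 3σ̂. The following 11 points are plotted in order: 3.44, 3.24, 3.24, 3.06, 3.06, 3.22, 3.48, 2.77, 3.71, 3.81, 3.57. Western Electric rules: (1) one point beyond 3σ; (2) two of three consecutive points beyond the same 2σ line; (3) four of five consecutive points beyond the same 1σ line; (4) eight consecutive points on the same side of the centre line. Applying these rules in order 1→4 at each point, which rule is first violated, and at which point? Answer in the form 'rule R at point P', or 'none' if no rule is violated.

Zone of each point (C = within 1σ̂, B = 1σ̂–2σ̂, A = 2σ̂–3σ̂, * = beyond 3σ̂; sign = side of CL): 1:+B, 2:+C, 3:+C, 4:-C, 5:-C, 6:+C, 7:+B, 8:-B, 9:+A, 10:+A, 11:+B
Rule 2 (two of three consecutive points beyond the same 2σ limit) is satisfied at point 10.

rule 2 at point 10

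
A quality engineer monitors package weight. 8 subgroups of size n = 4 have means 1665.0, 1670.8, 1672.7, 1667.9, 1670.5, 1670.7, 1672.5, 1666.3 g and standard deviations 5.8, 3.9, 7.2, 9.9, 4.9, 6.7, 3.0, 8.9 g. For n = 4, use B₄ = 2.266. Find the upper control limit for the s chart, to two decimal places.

14.25

s̄ = (5.8 + 3.9 + 7.2 + 9.9 + 4.9 + 6.7 + 3.0 + 8.9) / 8 = 6.2875
UCL_s = B₄·s̄ = 2.266 × 6.2875 = 14.2475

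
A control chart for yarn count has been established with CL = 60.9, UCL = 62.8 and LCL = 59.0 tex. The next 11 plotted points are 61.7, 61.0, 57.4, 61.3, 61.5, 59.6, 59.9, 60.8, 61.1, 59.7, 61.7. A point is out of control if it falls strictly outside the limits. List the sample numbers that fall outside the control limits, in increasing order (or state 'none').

3

Compare each point to [59.0, 62.8]: sample 3 = 57.4 < LCL.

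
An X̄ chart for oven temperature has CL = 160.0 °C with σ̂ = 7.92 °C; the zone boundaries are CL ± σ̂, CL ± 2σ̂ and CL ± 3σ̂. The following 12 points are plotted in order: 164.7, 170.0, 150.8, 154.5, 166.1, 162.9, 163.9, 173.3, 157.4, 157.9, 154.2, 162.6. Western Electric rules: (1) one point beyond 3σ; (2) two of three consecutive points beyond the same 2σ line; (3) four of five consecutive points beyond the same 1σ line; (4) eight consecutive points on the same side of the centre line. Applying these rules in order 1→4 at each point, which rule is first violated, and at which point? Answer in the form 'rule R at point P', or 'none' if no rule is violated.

none

Zone of each point (C = within 1σ̂, B = 1σ̂–2σ̂, A = 2σ̂–3σ̂, * = beyond 3σ̂; sign = side of CL): 1:+C, 2:+B, 3:-B, 4:-C, 5:+C, 6:+C, 7:+C, 8:+B, 9:-C, 10:-C, 11:-C, 12:+C
No rule fires across all 12 points.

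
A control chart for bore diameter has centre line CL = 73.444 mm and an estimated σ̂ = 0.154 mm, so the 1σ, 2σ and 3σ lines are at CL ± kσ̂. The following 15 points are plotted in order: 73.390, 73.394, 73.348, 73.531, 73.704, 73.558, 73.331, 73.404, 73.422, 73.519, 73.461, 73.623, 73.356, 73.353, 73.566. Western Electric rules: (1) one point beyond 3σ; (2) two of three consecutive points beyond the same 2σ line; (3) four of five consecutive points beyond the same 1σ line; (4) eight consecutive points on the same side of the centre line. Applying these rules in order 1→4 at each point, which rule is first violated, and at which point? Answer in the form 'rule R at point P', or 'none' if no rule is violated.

Zone of each point (C = within 1σ̂, B = 1σ̂–2σ̂, A = 2σ̂–3σ̂, * = beyond 3σ̂; sign = side of CL): 1:-C, 2:-C, 3:-C, 4:+C, 5:+B, 6:+C, 7:-C, 8:-C, 9:-C, 10:+C, 11:+C, 12:+B, 13:-C, 14:-C, 15:+C
No rule fires across all 15 points.

none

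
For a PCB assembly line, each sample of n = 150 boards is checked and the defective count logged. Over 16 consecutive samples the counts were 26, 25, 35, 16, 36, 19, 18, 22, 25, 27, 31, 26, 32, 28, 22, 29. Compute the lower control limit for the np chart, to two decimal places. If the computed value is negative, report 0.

12.14

p̄ = Σdᵢ / (k·n) = 417 / (16 × 150) = 0.17375
LCL = np̄ − 3·√(np̄(1−p̄)) = 26.0625 − 3 × 4.6405 = 12.1410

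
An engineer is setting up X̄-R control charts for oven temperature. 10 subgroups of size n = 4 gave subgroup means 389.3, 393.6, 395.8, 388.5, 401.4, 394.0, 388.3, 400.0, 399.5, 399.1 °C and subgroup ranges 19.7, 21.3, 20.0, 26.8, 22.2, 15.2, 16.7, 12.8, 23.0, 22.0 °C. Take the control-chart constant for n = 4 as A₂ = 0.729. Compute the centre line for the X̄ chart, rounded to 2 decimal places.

X̄̄ = (389.3 + 393.6 + 395.8 + 388.5 + 401.4 + 394.0 + 388.3 + 400.0 + 399.5 + 399.1) / 10 = 3949.5000 / 10 = 394.9500
CL = X̄̄ = 394.9500

394.95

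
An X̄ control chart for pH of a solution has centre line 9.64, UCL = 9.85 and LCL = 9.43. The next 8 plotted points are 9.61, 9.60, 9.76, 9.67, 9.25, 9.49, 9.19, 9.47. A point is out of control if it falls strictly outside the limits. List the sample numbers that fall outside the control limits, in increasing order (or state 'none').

Compare each point to [9.43, 9.85]: sample 5 = 9.25 < LCL; sample 7 = 9.19 < LCL.

5, 7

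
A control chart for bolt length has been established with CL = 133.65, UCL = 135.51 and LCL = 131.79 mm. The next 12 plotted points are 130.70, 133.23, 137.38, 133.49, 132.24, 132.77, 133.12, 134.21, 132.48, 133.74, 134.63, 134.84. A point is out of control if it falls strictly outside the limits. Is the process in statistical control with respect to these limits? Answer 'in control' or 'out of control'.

Compare each point to [131.79, 135.51]: sample 1 = 130.70 < LCL; sample 3 = 137.38 > UCL.

out of control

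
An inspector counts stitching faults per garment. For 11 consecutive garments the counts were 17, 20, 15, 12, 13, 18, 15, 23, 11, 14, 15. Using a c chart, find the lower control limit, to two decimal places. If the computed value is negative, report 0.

c̄ = (17 + 20 + 15 + 12 + 13 + 18 + 15 + 23 + 11 + 14 + 15) / 11 = 173 / 11 = 15.7273
LCL = c̄ − 3√c̄ = 15.7273 − 3 × 3.9658 = 3.8300

3.83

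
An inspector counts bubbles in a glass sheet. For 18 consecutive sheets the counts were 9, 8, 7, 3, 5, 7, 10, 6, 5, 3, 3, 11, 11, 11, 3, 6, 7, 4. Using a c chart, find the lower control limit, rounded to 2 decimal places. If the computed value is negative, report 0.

0.00

c̄ = (9 + 8 + 7 + 3 + 5 + 7 + 10 + 6 + 5 + 3 + 3 + 11 + 11 + 11 + 3 + 6 + 7 + 4) / 18 = 119 / 18 = 6.6111
LCL = c̄ − 3√c̄ = 6.6111 − 3 × 2.5712 = -1.1025 → 0 (cannot be negative)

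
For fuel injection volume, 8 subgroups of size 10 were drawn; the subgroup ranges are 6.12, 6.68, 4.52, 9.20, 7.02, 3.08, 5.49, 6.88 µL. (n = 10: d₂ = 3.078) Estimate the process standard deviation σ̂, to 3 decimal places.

R̄ = (6.12 + 6.68 + 4.52 + 9.20 + 7.02 + 3.08 + 5.49 + 6.88) / 8 = 6.1237
σ̂ = R̄ / d₂ = 6.1237 / 3.078 = 1.9895

1.990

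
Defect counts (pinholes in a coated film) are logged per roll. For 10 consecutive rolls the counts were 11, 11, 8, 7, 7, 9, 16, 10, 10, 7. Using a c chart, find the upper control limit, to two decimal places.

18.90

c̄ = (11 + 11 + 8 + 7 + 7 + 9 + 16 + 10 + 10 + 7) / 10 = 96 / 10 = 9.6000
UCL = c̄ + 3√c̄ = 9.6000 + 3 × √9.6000 = 9.6000 + 3 × 3.0984 = 18.8952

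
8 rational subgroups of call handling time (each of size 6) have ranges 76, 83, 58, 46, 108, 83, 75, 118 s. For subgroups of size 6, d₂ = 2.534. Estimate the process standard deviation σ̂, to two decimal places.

R̄ = (76 + 83 + 58 + 46 + 108 + 83 + 75 + 118) / 8 = 80.8750
σ̂ = R̄ / d₂ = 80.8750 / 2.534 = 31.9159

31.92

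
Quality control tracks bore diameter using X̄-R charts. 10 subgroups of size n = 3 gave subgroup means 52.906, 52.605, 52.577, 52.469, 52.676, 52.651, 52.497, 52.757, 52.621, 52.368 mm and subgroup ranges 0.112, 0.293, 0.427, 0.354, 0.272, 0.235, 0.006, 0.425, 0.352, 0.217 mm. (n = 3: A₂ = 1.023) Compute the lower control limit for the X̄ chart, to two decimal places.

52.34

X̄̄ = (52.906 + 52.605 + 52.577 + 52.469 + 52.676 + 52.651 + 52.497 + 52.757 + 52.621 + 52.368) / 10 = 526.1270 / 10 = 52.6127
R̄ = (0.112 + 0.293 + 0.427 + 0.354 + 0.272 + 0.235 + 0.006 + 0.425 + 0.352 + 0.217) / 10 = 2.6930 / 10 = 0.2693
LCL = X̄̄ − A₂·R̄ = 52.6127 − 1.023 × 0.2693 = 52.3372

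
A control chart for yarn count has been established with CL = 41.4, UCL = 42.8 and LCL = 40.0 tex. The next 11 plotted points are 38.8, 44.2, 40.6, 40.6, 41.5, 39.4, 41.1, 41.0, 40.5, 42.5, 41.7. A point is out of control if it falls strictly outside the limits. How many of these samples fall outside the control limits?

Compare each point to [40.0, 42.8]: sample 1 = 38.8 < LCL; sample 2 = 44.2 > UCL; sample 6 = 39.4 < LCL.

3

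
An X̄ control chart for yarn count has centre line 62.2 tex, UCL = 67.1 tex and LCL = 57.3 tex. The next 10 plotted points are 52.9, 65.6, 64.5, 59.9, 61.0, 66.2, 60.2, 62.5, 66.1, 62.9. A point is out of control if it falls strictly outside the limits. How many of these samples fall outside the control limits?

Compare each point to [57.3, 67.1]: sample 1 = 52.9 < LCL.

1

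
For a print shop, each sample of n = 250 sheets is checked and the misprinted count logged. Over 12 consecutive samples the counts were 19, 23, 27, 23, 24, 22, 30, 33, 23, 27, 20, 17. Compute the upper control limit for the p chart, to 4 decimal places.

0.1519

p̄ = Σdᵢ / (k·n) = 288 / (12 × 250) = 0.09600
UCL = p̄ + 3·√(p̄(1−p̄)/n) = 0.09600 + 3 × √(0.09600×0.90400/250) = 0.09600 + 3 × 0.01863 = 0.15189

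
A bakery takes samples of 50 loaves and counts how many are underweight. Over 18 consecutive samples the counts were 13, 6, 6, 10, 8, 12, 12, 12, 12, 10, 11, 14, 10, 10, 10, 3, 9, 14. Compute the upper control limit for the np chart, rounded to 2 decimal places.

p̄ = Σdᵢ / (k·n) = 182 / (18 × 50) = 0.20222
UCL = np̄ + 3·√(np̄(1−p̄)) = 10.1111 + 3 × √(10.1111×0.79778) = 10.1111 + 3 × 2.8401 = 18.6315

18.63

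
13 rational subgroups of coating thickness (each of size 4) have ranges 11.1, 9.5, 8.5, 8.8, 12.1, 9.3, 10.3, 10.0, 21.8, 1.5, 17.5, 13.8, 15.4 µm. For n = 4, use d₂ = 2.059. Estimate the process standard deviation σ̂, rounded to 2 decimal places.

5.59

R̄ = (11.1 + 9.5 + 8.5 + 8.8 + 12.1 + 9.3 + 10.3 + 10.0 + 21.8 + 1.5 + 17.5 + 13.8 + 15.4) / 13 = 11.5077
σ̂ = R̄ / d₂ = 11.5077 / 2.059 = 5.5890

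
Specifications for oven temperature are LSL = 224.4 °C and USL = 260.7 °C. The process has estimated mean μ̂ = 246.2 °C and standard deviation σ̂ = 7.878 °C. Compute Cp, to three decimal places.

Cp = (USL − LSL) / (6σ̂) = (260.7 − 224.4) / (6 × 7.878) = 36.3000 / 47.2680 = 0.7680

0.768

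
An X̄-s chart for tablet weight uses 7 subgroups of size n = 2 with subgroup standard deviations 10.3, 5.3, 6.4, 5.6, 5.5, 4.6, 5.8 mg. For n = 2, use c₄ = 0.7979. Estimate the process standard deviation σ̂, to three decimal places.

7.788

s̄ = (10.3 + 5.3 + 6.4 + 5.6 + 5.5 + 4.6 + 5.8) / 7 = 6.2143
σ̂ = s̄ / c₄ = 6.2143 / 0.7979 = 7.7883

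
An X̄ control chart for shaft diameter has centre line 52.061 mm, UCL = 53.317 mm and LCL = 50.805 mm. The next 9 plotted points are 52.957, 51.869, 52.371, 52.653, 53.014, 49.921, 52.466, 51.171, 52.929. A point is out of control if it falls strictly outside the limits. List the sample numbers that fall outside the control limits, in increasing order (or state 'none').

6

Compare each point to [50.805, 53.317]: sample 6 = 49.921 < LCL.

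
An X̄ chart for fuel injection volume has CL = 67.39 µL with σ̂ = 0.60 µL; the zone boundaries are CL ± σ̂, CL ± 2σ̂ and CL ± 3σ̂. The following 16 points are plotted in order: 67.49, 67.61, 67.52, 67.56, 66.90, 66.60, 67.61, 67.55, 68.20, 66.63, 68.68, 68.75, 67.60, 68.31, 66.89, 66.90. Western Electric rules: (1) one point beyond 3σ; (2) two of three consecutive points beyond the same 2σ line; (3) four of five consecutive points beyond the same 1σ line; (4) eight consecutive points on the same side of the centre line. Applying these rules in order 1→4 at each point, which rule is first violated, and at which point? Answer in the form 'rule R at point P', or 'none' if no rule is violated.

Zone of each point (C = within 1σ̂, B = 1σ̂–2σ̂, A = 2σ̂–3σ̂, * = beyond 3σ̂; sign = side of CL): 1:+C, 2:+C, 3:+C, 4:+C, 5:-C, 6:-B, 7:+C, 8:+C, 9:+B, 10:-B, 11:+A, 12:+A, 13:+C, 14:+B, 15:-C, 16:-C
Rule 2 (two of three consecutive points beyond the same 2σ limit) is satisfied at point 12.

rule 2 at point 12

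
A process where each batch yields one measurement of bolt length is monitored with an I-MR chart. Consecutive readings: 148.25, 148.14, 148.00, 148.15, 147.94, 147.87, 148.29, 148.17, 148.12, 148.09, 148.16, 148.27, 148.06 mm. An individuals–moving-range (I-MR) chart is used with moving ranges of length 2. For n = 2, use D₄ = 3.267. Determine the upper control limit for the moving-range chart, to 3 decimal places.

Moving ranges: 0.11, 0.14, 0.15, 0.21, 0.07, 0.42, 0.12, 0.05, 0.03, 0.07, 0.11, 0.21; M̄R̄ = 1.6900 / 12 = 0.1408
UCL_MR = D₄·M̄R̄ = 3.267 × 0.1408 = 0.4601

0.460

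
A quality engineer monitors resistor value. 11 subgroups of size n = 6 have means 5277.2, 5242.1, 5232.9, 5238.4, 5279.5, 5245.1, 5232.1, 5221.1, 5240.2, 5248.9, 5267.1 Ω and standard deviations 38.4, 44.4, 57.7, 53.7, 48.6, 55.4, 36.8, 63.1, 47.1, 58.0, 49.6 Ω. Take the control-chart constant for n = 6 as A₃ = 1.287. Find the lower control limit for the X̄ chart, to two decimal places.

5183.01

X̄̄ = (5277.2 + 5242.1 + 5232.9 + 5238.4 + 5279.5 + 5245.1 + 5232.1 + 5221.1 + 5240.2 + 5248.9 + 5267.1) / 11 = 5247.6909
s̄ = (38.4 + 44.4 + 57.7 + 53.7 + 48.6 + 55.4 + 36.8 + 63.1 + 47.1 + 58.0 + 49.6) / 11 = 50.2545
LCL = X̄̄ − A₃·s̄ = 5247.6909 − 1.287 × 50.2545 = 5183.0133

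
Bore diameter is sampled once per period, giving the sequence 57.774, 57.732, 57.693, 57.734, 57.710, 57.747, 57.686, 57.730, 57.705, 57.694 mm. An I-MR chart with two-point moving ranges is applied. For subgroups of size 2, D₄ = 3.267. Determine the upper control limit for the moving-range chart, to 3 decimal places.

Moving ranges: 0.042, 0.039, 0.041, 0.024, 0.037, 0.061, 0.044, 0.025, 0.011; M̄R̄ = 0.3240 / 9 = 0.0360
UCL_MR = D₄·M̄R̄ = 3.267 × 0.0360 = 0.1176

0.118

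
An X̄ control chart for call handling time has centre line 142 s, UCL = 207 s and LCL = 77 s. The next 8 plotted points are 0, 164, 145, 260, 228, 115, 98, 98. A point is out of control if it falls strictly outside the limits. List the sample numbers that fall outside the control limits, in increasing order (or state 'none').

Compare each point to [77, 207]: sample 1 = 0 < LCL; sample 4 = 260 > UCL; sample 5 = 228 > UCL.

1, 4, 5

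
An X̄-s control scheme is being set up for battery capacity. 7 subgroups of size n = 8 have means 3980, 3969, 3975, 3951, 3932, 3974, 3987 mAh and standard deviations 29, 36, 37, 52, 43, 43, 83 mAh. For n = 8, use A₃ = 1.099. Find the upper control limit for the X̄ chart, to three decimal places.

4017.568

X̄̄ = (3980 + 3969 + 3975 + 3951 + 3932 + 3974 + 3987) / 7 = 3966.8571
s̄ = (29 + 36 + 37 + 52 + 43 + 43 + 83) / 7 = 46.1429
UCL = X̄̄ + A₃·s̄ = 3966.8571 + 1.099 × 46.1429 = 4017.5681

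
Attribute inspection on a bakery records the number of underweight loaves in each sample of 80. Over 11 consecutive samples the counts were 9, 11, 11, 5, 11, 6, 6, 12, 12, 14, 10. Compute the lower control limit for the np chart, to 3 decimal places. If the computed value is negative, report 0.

0.958

p̄ = Σdᵢ / (k·n) = 107 / (11 × 80) = 0.12159
LCL = np̄ − 3·√(np̄(1−p̄)) = 9.7273 − 3 × 2.9231 = 0.9580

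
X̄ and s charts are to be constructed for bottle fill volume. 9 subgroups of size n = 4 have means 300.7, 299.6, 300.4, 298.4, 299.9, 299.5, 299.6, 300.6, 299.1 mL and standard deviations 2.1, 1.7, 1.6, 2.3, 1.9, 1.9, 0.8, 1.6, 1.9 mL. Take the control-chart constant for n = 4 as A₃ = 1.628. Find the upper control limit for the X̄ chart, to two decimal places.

302.61

X̄̄ = (300.7 + 299.6 + 300.4 + 298.4 + 299.9 + 299.5 + 299.6 + 300.6 + 299.1) / 9 = 299.7556
s̄ = (2.1 + 1.7 + 1.6 + 2.3 + 1.9 + 1.9 + 0.8 + 1.6 + 1.9) / 9 = 1.7556
UCL = X̄̄ + A₃·s̄ = 299.7556 + 1.628 × 1.7556 = 302.6136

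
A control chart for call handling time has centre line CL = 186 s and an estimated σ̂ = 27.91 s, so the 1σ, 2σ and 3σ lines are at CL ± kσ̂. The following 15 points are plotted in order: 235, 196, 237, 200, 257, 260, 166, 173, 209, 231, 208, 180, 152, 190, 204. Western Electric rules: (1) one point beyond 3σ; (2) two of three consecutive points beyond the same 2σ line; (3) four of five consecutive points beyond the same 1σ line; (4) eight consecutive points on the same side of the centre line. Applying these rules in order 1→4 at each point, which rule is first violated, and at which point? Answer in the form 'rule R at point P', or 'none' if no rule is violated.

rule 2 at point 6

Zone of each point (C = within 1σ̂, B = 1σ̂–2σ̂, A = 2σ̂–3σ̂, * = beyond 3σ̂; sign = side of CL): 1:+B, 2:+C, 3:+B, 4:+C, 5:+A, 6:+A, 7:-C, 8:-C, 9:+C, 10:+B, 11:+C, 12:-C, 13:-B, 14:+C, 15:+C
Rule 2 (two of three consecutive points beyond the same 2σ limit) is satisfied at point 6.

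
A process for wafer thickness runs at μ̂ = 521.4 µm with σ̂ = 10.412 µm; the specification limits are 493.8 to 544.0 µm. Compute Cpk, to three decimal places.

Cpu = (USL − μ̂) / (3σ̂) = (544.0 − 521.4) / (3 × 10.412) = 0.7235; Cpl = (μ̂ − LSL) / (3σ̂) = (521.4 − 493.8) / (3 × 10.412) = 0.8836; Cpk = min(Cpu, Cpl) = 0.7235

0.724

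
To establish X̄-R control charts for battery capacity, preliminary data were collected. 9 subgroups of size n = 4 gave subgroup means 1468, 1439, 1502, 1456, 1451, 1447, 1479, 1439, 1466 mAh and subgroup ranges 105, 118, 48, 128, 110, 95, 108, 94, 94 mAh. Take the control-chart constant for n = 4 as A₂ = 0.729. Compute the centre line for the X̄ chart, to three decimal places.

X̄̄ = (1468 + 1439 + 1502 + 1456 + 1451 + 1447 + 1479 + 1439 + 1466) / 9 = 13147.0000 / 9 = 1460.7778
CL = X̄̄ = 1460.7778

1460.778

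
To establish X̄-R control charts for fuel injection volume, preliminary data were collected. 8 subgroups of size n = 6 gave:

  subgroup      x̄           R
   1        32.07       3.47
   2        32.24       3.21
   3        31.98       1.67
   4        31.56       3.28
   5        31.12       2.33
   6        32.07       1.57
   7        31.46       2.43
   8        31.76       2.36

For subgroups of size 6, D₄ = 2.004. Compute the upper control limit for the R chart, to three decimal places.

5.090

R̄ = (3.47 + 3.21 + 1.67 + 3.28 + 2.33 + 1.57 + 2.43 + 2.36) / 8 = 20.3200 / 8 = 2.5400
UCL_R = D₄·R̄ = 2.004 × 2.5400 = 5.0902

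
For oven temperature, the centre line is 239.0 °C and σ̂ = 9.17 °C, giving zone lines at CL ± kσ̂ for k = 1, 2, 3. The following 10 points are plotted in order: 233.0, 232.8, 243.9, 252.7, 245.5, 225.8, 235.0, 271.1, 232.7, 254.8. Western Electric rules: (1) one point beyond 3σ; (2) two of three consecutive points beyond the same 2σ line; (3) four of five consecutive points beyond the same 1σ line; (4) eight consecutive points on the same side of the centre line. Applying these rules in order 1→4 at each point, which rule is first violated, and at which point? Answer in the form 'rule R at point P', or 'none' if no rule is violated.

Zone of each point (C = within 1σ̂, B = 1σ̂–2σ̂, A = 2σ̂–3σ̂, * = beyond 3σ̂; sign = side of CL): 1:-C, 2:-C, 3:+C, 4:+B, 5:+C, 6:-B, 7:-C, 8:+*, 9:-C, 10:+B
Rule 1 (one point beyond the 3σ limits) is satisfied at point 8.

rule 1 at point 8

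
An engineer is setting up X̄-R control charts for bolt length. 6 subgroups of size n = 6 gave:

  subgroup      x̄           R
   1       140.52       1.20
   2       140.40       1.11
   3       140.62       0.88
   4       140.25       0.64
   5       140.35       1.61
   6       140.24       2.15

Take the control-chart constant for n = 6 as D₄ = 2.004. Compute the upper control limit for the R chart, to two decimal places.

R̄ = (1.20 + 1.11 + 0.88 + 0.64 + 1.61 + 2.15) / 6 = 7.5900 / 6 = 1.2650
UCL_R = D₄·R̄ = 2.004 × 1.2650 = 2.5351

2.54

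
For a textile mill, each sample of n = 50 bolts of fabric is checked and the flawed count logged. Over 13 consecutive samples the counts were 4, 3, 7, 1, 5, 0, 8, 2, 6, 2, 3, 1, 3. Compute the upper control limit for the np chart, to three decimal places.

p̄ = Σdᵢ / (k·n) = 45 / (13 × 50) = 0.06923
UCL = np̄ + 3·√(np̄(1−p̄)) = 3.4615 + 3 × √(3.4615×0.93077) = 3.4615 + 3 × 1.7950 = 8.8464

8.846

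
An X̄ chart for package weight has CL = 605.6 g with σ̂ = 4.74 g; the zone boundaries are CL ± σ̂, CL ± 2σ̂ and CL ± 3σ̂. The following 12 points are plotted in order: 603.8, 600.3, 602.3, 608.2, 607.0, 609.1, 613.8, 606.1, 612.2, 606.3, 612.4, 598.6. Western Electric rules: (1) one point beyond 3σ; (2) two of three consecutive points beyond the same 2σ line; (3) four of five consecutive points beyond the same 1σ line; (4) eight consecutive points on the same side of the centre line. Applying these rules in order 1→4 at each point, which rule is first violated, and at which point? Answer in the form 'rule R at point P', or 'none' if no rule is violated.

Zone of each point (C = within 1σ̂, B = 1σ̂–2σ̂, A = 2σ̂–3σ̂, * = beyond 3σ̂; sign = side of CL): 1:-C, 2:-B, 3:-C, 4:+C, 5:+C, 6:+C, 7:+B, 8:+C, 9:+B, 10:+C, 11:+B, 12:-B
Rule 4 (eight consecutive points on the same side of the centre line) is satisfied at point 11.

rule 4 at point 11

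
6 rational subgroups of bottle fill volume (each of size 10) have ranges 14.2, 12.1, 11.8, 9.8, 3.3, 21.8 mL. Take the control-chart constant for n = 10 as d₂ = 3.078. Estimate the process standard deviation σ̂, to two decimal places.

3.95

R̄ = (14.2 + 12.1 + 11.8 + 9.8 + 3.3 + 21.8) / 6 = 12.1667
σ̂ = R̄ / d₂ = 12.1667 / 3.078 = 3.9528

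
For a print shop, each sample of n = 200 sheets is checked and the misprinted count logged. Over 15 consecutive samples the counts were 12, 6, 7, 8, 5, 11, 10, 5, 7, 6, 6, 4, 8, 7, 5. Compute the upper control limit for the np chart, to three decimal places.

p̄ = Σdᵢ / (k·n) = 107 / (15 × 200) = 0.03567
UCL = np̄ + 3·√(np̄(1−p̄)) = 7.1333 + 3 × √(7.1333×0.96433) = 7.1333 + 3 × 2.6228 = 15.0016

15.002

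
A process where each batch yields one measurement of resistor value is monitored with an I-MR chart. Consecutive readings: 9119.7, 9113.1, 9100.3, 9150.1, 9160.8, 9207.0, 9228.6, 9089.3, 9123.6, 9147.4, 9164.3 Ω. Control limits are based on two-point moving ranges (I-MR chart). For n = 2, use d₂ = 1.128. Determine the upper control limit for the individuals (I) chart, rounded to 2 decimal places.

9242.11

X̄ = (9119.7 + 9113.1 + 9100.3 + 9150.1 + 9160.8 + 9207.0 + 9228.6 + 9089.3 + 9123.6 + 9147.4 + 9164.3) / 11 = 9145.8364
Moving ranges: 6.6, 12.8, 49.8, 10.7, 46.2, 21.6, 139.3, 34.3, 23.8, 16.9; M̄R̄ = 362.0000 / 10 = 36.2000
UCL = X̄ + 3·M̄R̄/d₂ = 9145.8364 + 3 × 36.2000 / 1.128 = 9242.1130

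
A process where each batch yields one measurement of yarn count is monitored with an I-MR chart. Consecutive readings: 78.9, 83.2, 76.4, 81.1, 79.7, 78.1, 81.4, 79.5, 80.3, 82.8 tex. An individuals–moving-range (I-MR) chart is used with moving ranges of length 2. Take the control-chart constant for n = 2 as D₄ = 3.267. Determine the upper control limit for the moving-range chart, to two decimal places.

9.91

Moving ranges: 4.3, 6.8, 4.7, 1.4, 1.6, 3.3, 1.9, 0.8, 2.5; M̄R̄ = 27.3000 / 9 = 3.0333
UCL_MR = D₄·M̄R̄ = 3.267 × 3.0333 = 9.9099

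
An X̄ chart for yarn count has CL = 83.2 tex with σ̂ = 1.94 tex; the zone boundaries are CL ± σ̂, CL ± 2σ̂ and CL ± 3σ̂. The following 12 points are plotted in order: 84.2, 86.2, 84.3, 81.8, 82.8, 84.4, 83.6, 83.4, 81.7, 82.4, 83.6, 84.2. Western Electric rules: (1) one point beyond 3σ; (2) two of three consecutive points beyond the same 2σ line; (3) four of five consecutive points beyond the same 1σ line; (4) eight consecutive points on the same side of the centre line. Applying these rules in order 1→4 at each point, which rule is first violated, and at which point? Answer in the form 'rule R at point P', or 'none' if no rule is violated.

none

Zone of each point (C = within 1σ̂, B = 1σ̂–2σ̂, A = 2σ̂–3σ̂, * = beyond 3σ̂; sign = side of CL): 1:+C, 2:+B, 3:+C, 4:-C, 5:-C, 6:+C, 7:+C, 8:+C, 9:-C, 10:-C, 11:+C, 12:+C
No rule fires across all 12 points.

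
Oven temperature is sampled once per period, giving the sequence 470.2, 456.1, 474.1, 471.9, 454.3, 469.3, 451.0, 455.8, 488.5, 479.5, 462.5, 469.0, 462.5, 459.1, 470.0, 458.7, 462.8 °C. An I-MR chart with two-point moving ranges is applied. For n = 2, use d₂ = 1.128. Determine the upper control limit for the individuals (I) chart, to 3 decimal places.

497.421

X̄ = (470.2 + 456.1 + 474.1 + 471.9 + 454.3 + 469.3 + 451.0 + 455.8 + 488.5 + 479.5 + 462.5 + 469.0 + 462.5 + 459.1 + 470.0 + 458.7 + 462.8) / 17 = 465.6059
Moving ranges: 14.1, 18.0, 2.2, 17.6, 15.0, 18.3, 4.8, 32.7, 9.0, 17.0, 6.5, 6.5, 3.4, 10.9, 11.3, 4.1; M̄R̄ = 191.4000 / 16 = 11.9625
UCL = X̄ + 3·M̄R̄/d₂ = 465.6059 + 3 × 11.9625 / 1.128 = 497.4210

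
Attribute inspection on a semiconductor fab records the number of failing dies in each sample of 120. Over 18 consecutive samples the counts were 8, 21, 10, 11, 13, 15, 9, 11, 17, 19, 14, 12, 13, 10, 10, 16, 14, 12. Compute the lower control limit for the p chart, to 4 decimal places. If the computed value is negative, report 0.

0.0235

p̄ = Σdᵢ / (k·n) = 235 / (18 × 120) = 0.10880
LCL = p̄ − 3·√(p̄(1−p̄)/n) = 0.10880 − 3 × 0.02843 = 0.02352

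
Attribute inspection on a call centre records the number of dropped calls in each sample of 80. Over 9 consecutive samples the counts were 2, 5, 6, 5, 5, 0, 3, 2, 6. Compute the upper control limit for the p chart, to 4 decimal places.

0.1184

p̄ = Σdᵢ / (k·n) = 34 / (9 × 80) = 0.04722
UCL = p̄ + 3·√(p̄(1−p̄)/n) = 0.04722 + 3 × √(0.04722×0.95278/80) = 0.04722 + 3 × 0.02372 = 0.11837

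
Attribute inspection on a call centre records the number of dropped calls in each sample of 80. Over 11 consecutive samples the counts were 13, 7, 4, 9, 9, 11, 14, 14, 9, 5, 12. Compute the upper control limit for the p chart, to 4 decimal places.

0.2312

p̄ = Σdᵢ / (k·n) = 107 / (11 × 80) = 0.12159
UCL = p̄ + 3·√(p̄(1−p̄)/n) = 0.12159 + 3 × √(0.12159×0.87841/80) = 0.12159 + 3 × 0.03654 = 0.23121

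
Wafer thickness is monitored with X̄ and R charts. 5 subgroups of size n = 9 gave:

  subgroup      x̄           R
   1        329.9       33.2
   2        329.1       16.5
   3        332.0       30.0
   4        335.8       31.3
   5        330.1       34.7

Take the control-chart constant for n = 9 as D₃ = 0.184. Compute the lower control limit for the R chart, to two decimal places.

5.36

R̄ = (33.2 + 16.5 + 30.0 + 31.3 + 34.7) / 5 = 145.7000 / 5 = 29.1400
LCL_R = D₃·R̄ = 0.184 × 29.1400 = 5.3618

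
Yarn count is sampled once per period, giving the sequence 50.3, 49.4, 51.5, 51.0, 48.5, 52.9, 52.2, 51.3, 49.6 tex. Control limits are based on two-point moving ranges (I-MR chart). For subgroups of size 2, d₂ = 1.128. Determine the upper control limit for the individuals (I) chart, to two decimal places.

X̄ = (50.3 + 49.4 + 51.5 + 51.0 + 48.5 + 52.9 + 52.2 + 51.3 + 49.6) / 9 = 50.7444
Moving ranges: 0.9, 2.1, 0.5, 2.5, 4.4, 0.7, 0.9, 1.7; M̄R̄ = 13.7000 / 8 = 1.7125
UCL = X̄ + 3·M̄R̄/d₂ = 50.7444 + 3 × 1.7125 / 1.128 = 55.2990

55.30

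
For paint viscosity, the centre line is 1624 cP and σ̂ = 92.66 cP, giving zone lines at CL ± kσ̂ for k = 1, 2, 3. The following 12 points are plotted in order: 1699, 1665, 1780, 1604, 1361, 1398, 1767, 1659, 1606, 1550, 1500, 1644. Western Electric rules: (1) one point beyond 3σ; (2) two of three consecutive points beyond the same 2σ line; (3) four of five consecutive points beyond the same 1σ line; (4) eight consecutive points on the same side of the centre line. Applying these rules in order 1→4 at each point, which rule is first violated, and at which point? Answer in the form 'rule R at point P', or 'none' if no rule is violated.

Zone of each point (C = within 1σ̂, B = 1σ̂–2σ̂, A = 2σ̂–3σ̂, * = beyond 3σ̂; sign = side of CL): 1:+C, 2:+C, 3:+B, 4:-C, 5:-A, 6:-A, 7:+B, 8:+C, 9:-C, 10:-C, 11:-B, 12:+C
Rule 2 (two of three consecutive points beyond the same 2σ limit) is satisfied at point 6.

rule 2 at point 6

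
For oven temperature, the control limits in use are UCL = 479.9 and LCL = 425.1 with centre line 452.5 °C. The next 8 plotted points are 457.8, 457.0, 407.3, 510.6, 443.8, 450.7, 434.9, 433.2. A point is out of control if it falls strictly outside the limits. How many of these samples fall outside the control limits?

2

Compare each point to [425.1, 479.9]: sample 3 = 407.3 < LCL; sample 4 = 510.6 > UCL.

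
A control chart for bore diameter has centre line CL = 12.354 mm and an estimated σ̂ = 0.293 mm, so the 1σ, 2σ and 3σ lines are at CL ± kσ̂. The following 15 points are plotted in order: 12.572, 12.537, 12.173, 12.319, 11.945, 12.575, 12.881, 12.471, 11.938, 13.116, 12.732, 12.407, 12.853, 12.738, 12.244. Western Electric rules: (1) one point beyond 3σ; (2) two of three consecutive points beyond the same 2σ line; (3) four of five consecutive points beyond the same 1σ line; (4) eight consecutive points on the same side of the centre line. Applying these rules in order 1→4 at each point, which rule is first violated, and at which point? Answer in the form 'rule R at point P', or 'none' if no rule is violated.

Zone of each point (C = within 1σ̂, B = 1σ̂–2σ̂, A = 2σ̂–3σ̂, * = beyond 3σ̂; sign = side of CL): 1:+C, 2:+C, 3:-C, 4:-C, 5:-B, 6:+C, 7:+B, 8:+C, 9:-B, 10:+A, 11:+B, 12:+C, 13:+B, 14:+B, 15:-C
Rule 3 (four of five consecutive points beyond the same 1σ limit) is satisfied at point 14.

rule 3 at point 14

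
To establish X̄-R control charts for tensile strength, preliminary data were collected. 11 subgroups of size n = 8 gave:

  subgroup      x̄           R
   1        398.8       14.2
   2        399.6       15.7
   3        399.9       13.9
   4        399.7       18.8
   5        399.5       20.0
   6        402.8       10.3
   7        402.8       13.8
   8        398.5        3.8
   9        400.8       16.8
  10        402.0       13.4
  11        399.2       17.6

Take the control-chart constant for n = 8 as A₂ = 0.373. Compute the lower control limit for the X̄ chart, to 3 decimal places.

394.959

X̄̄ = (398.8 + 399.6 + 399.9 + 399.7 + 399.5 + 402.8 + 402.8 + 398.5 + 400.8 + 402.0 + 399.2) / 11 = 4403.6000 / 11 = 400.3273
R̄ = (14.2 + 15.7 + 13.9 + 18.8 + 20.0 + 10.3 + 13.8 + 3.8 + 16.8 + 13.4 + 17.6) / 11 = 158.3000 / 11 = 14.3909
LCL = X̄̄ − A₂·R̄ = 400.3273 − 0.373 × 14.3909 = 394.9595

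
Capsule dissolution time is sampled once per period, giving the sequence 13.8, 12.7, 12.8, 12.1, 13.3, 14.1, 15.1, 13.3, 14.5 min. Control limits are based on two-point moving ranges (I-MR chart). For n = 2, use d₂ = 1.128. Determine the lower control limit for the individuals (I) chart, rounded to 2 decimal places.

10.90

X̄ = (13.8 + 12.7 + 12.8 + 12.1 + 13.3 + 14.1 + 15.1 + 13.3 + 14.5) / 9 = 13.5222
Moving ranges: 1.1, 0.1, 0.7, 1.2, 0.8, 1.0, 1.8, 1.2; M̄R̄ = 7.9000 / 8 = 0.9875
LCL = X̄ − 3·M̄R̄/d₂ = 13.5222 − 3 × 0.9875 / 1.128 = 10.8959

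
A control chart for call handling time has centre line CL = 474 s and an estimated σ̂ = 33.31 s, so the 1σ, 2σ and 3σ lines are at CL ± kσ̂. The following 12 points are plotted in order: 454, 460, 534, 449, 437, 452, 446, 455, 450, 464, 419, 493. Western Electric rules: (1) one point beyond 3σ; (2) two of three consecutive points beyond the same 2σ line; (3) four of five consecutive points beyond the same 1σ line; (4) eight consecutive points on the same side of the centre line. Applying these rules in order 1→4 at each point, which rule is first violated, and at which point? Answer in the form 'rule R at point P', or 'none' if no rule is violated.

Zone of each point (C = within 1σ̂, B = 1σ̂–2σ̂, A = 2σ̂–3σ̂, * = beyond 3σ̂; sign = side of CL): 1:-C, 2:-C, 3:+B, 4:-C, 5:-B, 6:-C, 7:-C, 8:-C, 9:-C, 10:-C, 11:-B, 12:+C
Rule 4 (eight consecutive points on the same side of the centre line) is satisfied at point 11.

rule 4 at point 11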